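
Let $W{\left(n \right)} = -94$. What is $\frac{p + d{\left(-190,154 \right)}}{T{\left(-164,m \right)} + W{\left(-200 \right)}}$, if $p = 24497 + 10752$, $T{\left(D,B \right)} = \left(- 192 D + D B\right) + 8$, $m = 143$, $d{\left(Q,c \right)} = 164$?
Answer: $\frac{35413}{7950} \approx 4.4545$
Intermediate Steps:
$T{\left(D,B \right)} = 8 - 192 D + B D$ ($T{\left(D,B \right)} = \left(- 192 D + B D\right) + 8 = 8 - 192 D + B D$)
$p = 35249$
$\frac{p + d{\left(-190,154 \right)}}{T{\left(-164,m \right)} + W{\left(-200 \right)}} = \frac{35249 + 164}{\left(8 - -31488 + 143 \left(-164\right)\right) - 94} = \frac{35413}{\left(8 + 31488 - 23452\right) - 94} = \frac{35413}{8044 - 94} = \frac{35413}{7950}$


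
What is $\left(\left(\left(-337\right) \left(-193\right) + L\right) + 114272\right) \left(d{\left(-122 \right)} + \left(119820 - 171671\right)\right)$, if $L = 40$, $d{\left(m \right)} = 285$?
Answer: $-9248516798$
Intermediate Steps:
$\left(\left(\left(-337\right) \left(-193\right) + L\right) + 114272\right) \left(d{\left(-122 \right)} + \left(119820 - 171671\right)\right) = \left(\left(\left(-337\right) \left(-193\right) + 40\right) + 114272\right) \left(285 + \left(119820 - 171671\right)\right) = \left(\left(65041 + 40\right) + 114272\right) \left(285 + \left(119820 - 171671\right)\right) = \left(65081 + 114272\right) \left(285 - 51851\right) = 179353 \left(-51566\right) = -9248516798$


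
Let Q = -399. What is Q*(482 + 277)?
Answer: -302841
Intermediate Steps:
Q*(482 + 277) = -399*(482 + 277) = -399*759 = -302841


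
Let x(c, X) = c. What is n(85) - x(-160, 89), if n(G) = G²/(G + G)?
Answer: 405/2 ≈ 202.50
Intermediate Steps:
n(G) = G/2 (n(G) = G²/((2*G)) = (1/(2*G))*G² = G/2)
n(85) - x(-160, 89) = (½)*85 - 1*(-160) = 85/2 + 160 = 405/2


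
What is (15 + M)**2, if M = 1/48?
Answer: 519841/2304 ≈ 225.63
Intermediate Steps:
M = 1/48 ≈ 0.020833
(15 + M)**2 = (15 + 1/48)**2 = (721/48)**2 = 519841/2304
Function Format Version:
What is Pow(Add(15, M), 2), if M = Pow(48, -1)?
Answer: Rational(519841, 2304) ≈ 225.63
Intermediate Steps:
M = Rational(1, 48) ≈ 0.020833
Pow(Add(15, M), 2) = Pow(Add(15, Rational(1, 48)), 2) = Pow(Rational(721, 48), 2) = Rational(519841, 2304)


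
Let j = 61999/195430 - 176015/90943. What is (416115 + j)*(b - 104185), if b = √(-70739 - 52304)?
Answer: -154101683321774974009/3554598098 + 7395579177509957*I*√123043/17772990490 ≈ -4.3353e+10 + 1.4596e+8*I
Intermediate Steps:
j = -28760236393/17772990490 (j = 61999*(1/195430) - 176015*1/90943 = 61999/195430 - 176015/90943 = -28760236393/17772990490 ≈ -1.6182)
b = I*√123043 (b = √(-123043) = I*√123043 ≈ 350.77*I)
(416115 + j)*(b - 104185) = (416115 - 28760236393/17772990490)*(I*√123043 - 104185) = 7395579177509957*(-104185 + I*√123043)/17772990490 = -154101683321774974009/3554598098 + 7395579177509957*I*√123043/17772990490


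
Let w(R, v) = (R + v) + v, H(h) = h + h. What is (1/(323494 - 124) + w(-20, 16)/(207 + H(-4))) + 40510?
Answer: 2606847901939/64350630 ≈ 40510.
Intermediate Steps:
H(h) = 2*h
w(R, v) = R + 2*v
(1/(323494 - 124) + w(-20, 16)/(207 + H(-4))) + 40510 = (1/(323494 - 124) + (-20 + 2*16)/(207 + 2*(-4))) + 40510 = (1/323370 + (-20 + 32)/(207 - 8)) + 40510 = (1/323370 + 12/199) + 40510 = 3880639/64350630 + 40510 = 2606847901939/64350630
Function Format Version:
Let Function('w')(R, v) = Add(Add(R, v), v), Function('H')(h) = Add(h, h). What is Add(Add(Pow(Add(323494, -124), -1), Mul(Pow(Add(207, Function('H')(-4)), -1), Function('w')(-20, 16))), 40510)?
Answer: Rational(2606847901939, 64350630) ≈ 40510.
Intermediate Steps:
Function('H')(h) = Mul(2, h)
Function('w')(R, v) = Add(R, Mul(2, v))
Add(Add(Pow(Add(323494, -124), -1), Mul(Pow(Add(207, Function('H')(-4)), -1), Function('w')(-20, 16))), 40510) = Add(Add(Pow(Add(323494, -124), -1), Mul(Pow(Add(207, Mul(2, -4)), -1), Add(-20, Mul(2, 16)))), 40510) = Add(Add(Pow(323370, -1), Mul(Pow(Add(207, -8), -1), Add(-20, 32))), 40510) = Add(Add(Rational(1, 323370), Mul(Pow(199, -1), 12)), 40510) = Add(Add(Rational(1, 323370), Mul(Rational(1, 199), 12)), 40510) = Add(Add(Rational(1, 323370), Rational(12, 199)), 40510) = Add(Rational(3880639, 64350630), 40510) = Rational(2606847901939, 64350630)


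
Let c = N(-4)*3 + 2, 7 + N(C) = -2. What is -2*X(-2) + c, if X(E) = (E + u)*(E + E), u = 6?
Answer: 7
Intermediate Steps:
N(C) = -9 (N(C) = -7 - 2 = -9)
X(E) = 2*E*(6 + E) (X(E) = (E + 6)*(E + E) = (6 + E)*(2*E) = 2*E*(6 + E))
c = -25 (c = -9*3 + 2 = -27 + 2 = -25)
-2*X(-2) + c = -4*(-2)*(6 - 2) - 25 = -4*(-2)*4 - 25 = -2*(-16) - 25 = 32 - 25 = 7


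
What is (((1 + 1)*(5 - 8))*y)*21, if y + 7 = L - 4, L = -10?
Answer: 2646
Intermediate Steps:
y = -21 (y = -7 + (-10 - 4) = -7 - 14 = -21)
(((1 + 1)*(5 - 8))*y)*21 = (((1 + 1)*(5 - 8))*(-21))*21 = ((2*(-3))*(-21))*21 = -6*(-21)*21 = 126*21 = 2646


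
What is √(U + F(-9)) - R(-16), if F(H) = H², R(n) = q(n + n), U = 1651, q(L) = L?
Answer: 32 + 2*√433 ≈ 73.617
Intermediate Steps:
R(n) = 2*n (R(n) = n + n = 2*n)
√(U + F(-9)) - R(-16) = √(1651 + (-9)²) - 2*(-16) = √(1651 + 81) - 1*(-32) = √1732 + 32 = 2*√433 + 32 = 32 + 2*√433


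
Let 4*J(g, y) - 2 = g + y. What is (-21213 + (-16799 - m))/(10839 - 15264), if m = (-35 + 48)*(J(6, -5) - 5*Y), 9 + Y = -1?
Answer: 154687/17700 ≈ 8.7394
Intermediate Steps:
Y = -10 (Y = -9 - 1 = -10)
J(g, y) = ½ + g/4 + y/4 (J(g, y) = ½ + (g + y)/4 = ½ + (g/4 + y/4) = ½ + g/4 + y/4)
m = 2639/4 (m = (-35 + 48)*((½ + (¼)*6 + (¼)*(-5)) - 5*(-10)) = 13*((½ + 3/2 - 5/4) + 50) = 13*(¾ + 50) = 13*(203/4) = 2639/4 ≈ 659.75)
(-21213 + (-16799 - m))/(10839 - 15264) = (-21213 + (-16799 - 1*2639/4))/(10839 - 15264) = (-21213 + (-16799 - 2639/4))/(-4425) = (-21213 - 69835/4)*(-1/4425) = -154687/4*(-1/4425) = 154687/17700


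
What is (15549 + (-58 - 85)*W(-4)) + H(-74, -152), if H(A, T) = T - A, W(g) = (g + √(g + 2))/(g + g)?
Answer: 30799/2 + 143*I*√2/8 ≈ 15400.0 + 25.279*I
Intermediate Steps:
W(g) = (g + √(2 + g))/(2*g) (W(g) = (g + √(2 + g))/((2*g)) = (g + √(2 + g))*(1/(2*g)) = (g + √(2 + g))/(2*g))
(15549 + (-58 - 85)*W(-4)) + H(-74, -152) = (15549 + (-58 - 85)*((½)*(-4 + √(2 - 4))/(-4))) + (-152 - 1*(-74)) = (15549 - 143*(-1)*(-4 + √(-2))/(2*4)) + (-152 + 74) = (15549 - 143*(-1)*(-4 + I*√2)/(2*4)) - 78 = (15549 - 143*(½ - I*√2/8)) - 78 = (15549 + (-143/2 + 143*I*√2/8)) - 78 = (30955/2 + 143*I*√2/8) - 78 = 30799/2 + 143*I*√2/8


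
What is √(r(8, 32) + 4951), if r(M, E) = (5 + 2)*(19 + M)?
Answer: 2*√1285 ≈ 71.694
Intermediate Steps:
r(M, E) = 133 + 7*M (r(M, E) = 7*(19 + M) = 133 + 7*M)
√(r(8, 32) + 4951) = √((133 + 7*8) + 4951) = √((133 + 56) + 4951) = √(189 + 4951) = √5140 = 2*√1285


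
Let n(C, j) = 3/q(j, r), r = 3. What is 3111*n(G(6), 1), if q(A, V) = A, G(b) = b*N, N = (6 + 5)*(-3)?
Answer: 9333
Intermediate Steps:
N = -33 (N = 11*(-3) = -33)
G(b) = -33*b (G(b) = b*(-33) = -33*b)
n(C, j) = 3/j
3111*n(G(6), 1) = 3111*(3/1) = 3111*(3*1) = 3111*3 = 9333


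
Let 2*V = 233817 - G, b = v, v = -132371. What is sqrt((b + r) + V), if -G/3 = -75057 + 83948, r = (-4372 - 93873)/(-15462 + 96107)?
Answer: I*sqrt(34309903)/127 ≈ 46.122*I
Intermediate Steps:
b = -132371
r = -19649/16129 (r = -98245/80645 = -98245*1/80645 = -19649/16129 ≈ -1.2182)
G = -26673 (G = -3*(-75057 + 83948) = -3*8891 = -26673)
V = 130245 (V = (233817 - 1*(-26673))/2 = (233817 + 26673)/2 = (1/2)*260490 = 130245)
sqrt((b + r) + V) = sqrt((-132371 - 19649/16129) + 130245) = sqrt(-2135031508/16129 + 130245) = sqrt(-34309903/16129) = I*sqrt(34309903)/127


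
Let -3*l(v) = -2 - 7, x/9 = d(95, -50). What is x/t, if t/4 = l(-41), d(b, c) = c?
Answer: -75/2 ≈ -37.500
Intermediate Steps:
x = -450 (x = 9*(-50) = -450)
l(v) = 3 (l(v) = -(-2 - 7)/3 = -⅓*(-9) = 3)
t = 12 (t = 4*3 = 12)
x/t = -450/12 = -450*1/12 = -75/2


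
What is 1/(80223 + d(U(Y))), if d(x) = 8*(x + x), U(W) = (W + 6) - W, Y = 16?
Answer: 1/80319 ≈ 1.2450e-5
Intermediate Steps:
U(W) = 6 (U(W) = (6 + W) - W = 6)
d(x) = 16*x (d(x) = 8*(2*x) = 16*x)
1/(80223 + d(U(Y))) = 1/(80223 + 16*6) = 1/(80223 + 96) = 1/80319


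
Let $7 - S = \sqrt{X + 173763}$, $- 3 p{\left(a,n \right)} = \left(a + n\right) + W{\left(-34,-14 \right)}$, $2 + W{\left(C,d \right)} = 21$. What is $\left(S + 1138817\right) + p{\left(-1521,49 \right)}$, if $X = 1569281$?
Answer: $\frac{3417925}{3} - 2 \sqrt{435761} \approx 1.138 \cdot 10^{6}$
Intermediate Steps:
$W{\left(C,d \right)} = 19$ ($W{\left(C,d \right)} = -2 + 21 = 19$)
$p{\left(a,n \right)} = - \frac{19}{3} - \frac{a}{3} - \frac{n}{3}$ ($p{\left(a,n \right)} = - \frac{\left(a + n\right) + 19}{3} = - \frac{19 + a + n}{3} = - \frac{19}{3} - \frac{a}{3} - \frac{n}{3}$)
$S = 7 - 2 \sqrt{435761}$ ($S = 7 - \sqrt{1569281 + 173763} = 7 - \sqrt{1743044} = 7 - 2 \sqrt{435761} \approx -1313.2$)
$\left(S + 1138817\right) + p{\left(-1521,49 \right)} = \left(\left(7 - 2 \sqrt{435761}\right) + 1138817\right) - - \frac{1453}{3} = \left(1138824 - 2 \sqrt{435761}\right) - - \frac{1453}{3} = \left(1138824 - 2 \sqrt{435761}\right) + \frac{1453}{3} = \frac{3417925}{3} - 2 \sqrt{435761}$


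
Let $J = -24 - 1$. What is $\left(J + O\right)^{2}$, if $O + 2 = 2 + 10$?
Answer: $225$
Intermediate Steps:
$O = 10$ ($O = -2 + \left(2 + 10\right) = -2 + 12 = 10$)
$J = -25$ ($J = -24 - 1 = -25$)
$\left(J + O\right)^{2} = \left(-25 + 10\right)^{2} = \left(-15\right)^{2} = 225$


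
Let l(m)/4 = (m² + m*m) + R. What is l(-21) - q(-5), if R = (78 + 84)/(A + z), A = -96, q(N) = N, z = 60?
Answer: 3515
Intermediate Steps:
R = -9/2 (R = (78 + 84)/(-96 + 60) = 162/(-36) = 162*(-1/36) = -9/2 ≈ -4.5000)
l(m) = -18 + 8*m² (l(m) = 4*((m² + m*m) - 9/2) = 4*((m² + m²) - 9/2) = 4*(2*m² - 9/2) = 4*(-9/2 + 2*m²) = -18 + 8*m²)
l(-21) - q(-5) = (-18 + 8*(-21)²) - 1*(-5) = (-18 + 8*441) + 5 = (-18 + 3528) + 5 = 3510 + 5 = 3515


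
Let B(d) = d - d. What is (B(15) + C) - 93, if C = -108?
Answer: -201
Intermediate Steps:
B(d) = 0
(B(15) + C) - 93 = (0 - 108) - 93 = -108 - 93 = -201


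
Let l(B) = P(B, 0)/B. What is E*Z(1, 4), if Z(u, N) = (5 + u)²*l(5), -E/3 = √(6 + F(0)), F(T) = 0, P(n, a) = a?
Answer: 0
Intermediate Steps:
l(B) = 0 (l(B) = 0/B = 0)
E = -3*√6 (E = -3*√(6 + 0) = -3*√6 ≈ -7.3485)
Z(u, N) = 0 (Z(u, N) = (5 + u)²*0 = 0)
E*Z(1, 4) = -3*√6*0 = 0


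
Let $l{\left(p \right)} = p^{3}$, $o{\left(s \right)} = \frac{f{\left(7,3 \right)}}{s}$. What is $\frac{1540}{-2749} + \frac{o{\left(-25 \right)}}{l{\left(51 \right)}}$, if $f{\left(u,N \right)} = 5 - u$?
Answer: $- \frac{5107058002}{9116439975} \approx -0.5602$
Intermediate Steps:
$o{\left(s \right)} = - \frac{2}{s}$ ($o{\left(s \right)} = \frac{5 - 7}{s} = - \frac{2}{s}$)
$\frac{1540}{-2749} + \frac{o{\left(-25 \right)}}{l{\left(51 \right)}} = \frac{1540}{-2749} + \frac{\left(-2\right) \frac{1}{-25}}{51^{3}} = 1540 \left(- \frac{1}{2749}\right) + \frac{\left(-2\right) \left(- \frac{1}{25}\right)}{132651} = - \frac{1540}{2749} + \frac{2}{25} \cdot \frac{1}{132651} = - \frac{1540}{2749} + \frac{2}{3316275} = - \frac{5107058002}{9116439975}$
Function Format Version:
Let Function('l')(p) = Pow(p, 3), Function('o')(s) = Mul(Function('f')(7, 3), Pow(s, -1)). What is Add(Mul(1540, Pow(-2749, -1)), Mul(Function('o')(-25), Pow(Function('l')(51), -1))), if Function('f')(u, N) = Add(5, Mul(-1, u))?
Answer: Rational(-5107058002, 9116439975) ≈ -0.56020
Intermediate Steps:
Function('o')(s) = Mul(-2, Pow(s, -1)) (Function('o')(s) = Mul(Add(5, Mul(-1, 7)), Pow(s, -1)) = Mul(Add(5, -7), Pow(s, -1)) = Mul(-2, Pow(s, -1)))
Add(Mul(1540, Pow(-2749, -1)), Mul(Function('o')(-25), Pow(Function('l')(51), -1))) = Add(Mul(1540, Pow(-2749, -1)), Mul(Mul(-2, Pow(-25, -1)), Pow(Pow(51, 3), -1))) = Add(Mul(1540, Rational(-1, 2749)), Mul(Mul(-2, Rational(-1, 25)), Pow(132651, -1))) = Add(Rational(-1540, 2749), Mul(Rational(2, 25), Rational(1, 132651))) = Add(Rational(-1540, 2749), Rational(2, 3316275)) = Rational(-5107058002, 9116439975)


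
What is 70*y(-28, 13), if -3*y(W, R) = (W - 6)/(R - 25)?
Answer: -595/9 ≈ -66.111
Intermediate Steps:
y(W, R) = -(-6 + W)/(3*(-25 + R)) (y(W, R) = -(W - 6)/(3*(R - 25)) = -(-6 + W)/(3*(-25 + R)))
70*y(-28, 13) = 70*((6 - 1*(-28))/(3*(-25 + 13))) = 70*((1/3)*(6 + 28)/(-12)) = 70*((1/3)*(-1/12)*34) = 70*(-17/18) = -595/9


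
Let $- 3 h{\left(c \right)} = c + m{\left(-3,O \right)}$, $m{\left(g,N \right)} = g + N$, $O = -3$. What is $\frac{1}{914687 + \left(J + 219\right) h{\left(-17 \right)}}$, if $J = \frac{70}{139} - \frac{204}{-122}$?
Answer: $\frac{25437}{23310026246} \approx 1.0912 \cdot 10^{-6}$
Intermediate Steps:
$m{\left(g,N \right)} = N + g$
$h{\left(c \right)} = 2 - \frac{c}{3}$ ($h{\left(c \right)} = - \frac{c - 6}{3} = - \frac{-6 + c}{3} = 2 - \frac{c}{3}$)
$J = \frac{18448}{8479}$ ($J = 70 \cdot \frac{1}{139} - - \frac{102}{61} = \frac{70}{139} + \frac{102}{61} = \frac{18448}{8479} \approx 2.1757$)
$\frac{1}{914687 + \left(J + 219\right) h{\left(-17 \right)}} = \frac{1}{914687 + \left(\frac{18448}{8479} + 219\right) \left(2 - - \frac{17}{3}\right)} = \frac{1}{914687 + \frac{1875349 \left(2 + \frac{17}{3}\right)}{8479}} = \frac{1}{914687 + \frac{1875349}{8479} \cdot \frac{23}{3}} = \frac{1}{914687 + \frac{43133027}{25437}} = \frac{1}{\frac{23310026246}{25437}} = \frac{25437}{23310026246}$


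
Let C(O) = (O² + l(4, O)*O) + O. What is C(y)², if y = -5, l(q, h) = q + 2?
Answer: 100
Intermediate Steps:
l(q, h) = 2 + q
C(O) = O² + 7*O (C(O) = (O² + (2 + 4)*O) + O = (O² + 6*O) + O = O² + 7*O)
C(y)² = (-5*(7 - 5))² = (-5*2)² = (-10)² = 100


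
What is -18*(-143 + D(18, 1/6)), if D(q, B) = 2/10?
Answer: 12852/5 ≈ 2570.4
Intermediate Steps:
D(q, B) = ⅕ (D(q, B) = 2*(⅒) = ⅕)
-18*(-143 + D(18, 1/6)) = -18*(-143 + ⅕) = -18*(-714/5) = 12852/5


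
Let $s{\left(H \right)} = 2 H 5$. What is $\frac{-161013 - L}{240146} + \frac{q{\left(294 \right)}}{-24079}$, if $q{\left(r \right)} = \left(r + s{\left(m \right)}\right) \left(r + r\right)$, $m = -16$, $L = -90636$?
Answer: $- \frac{20616191415}{5782475534} \approx -3.5653$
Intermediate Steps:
$s{\left(H \right)} = 10 H$
$q{\left(r \right)} = 2 r \left(-160 + r\right)$ ($q{\left(r \right)} = \left(r + 10 \left(-16\right)\right) \left(r + r\right) = \left(r - 160\right) 2 r = \left(-160 + r\right) 2 r = 2 r \left(-160 + r\right)$)
$\frac{-161013 - L}{240146} + \frac{q{\left(294 \right)}}{-24079} = \frac{-161013 - -90636}{240146} + \frac{2 \cdot 294 \left(-160 + 294\right)}{-24079} = \left(-161013 + 90636\right) \frac{1}{240146} + 2 \cdot 294 \cdot 134 \left(- \frac{1}{24079}\right) = \left(-70377\right) \frac{1}{240146} + 78792 \left(- \frac{1}{24079}\right) = - \frac{70377}{240146} - \frac{78792}{24079} = - \frac{20616191415}{5782475534}$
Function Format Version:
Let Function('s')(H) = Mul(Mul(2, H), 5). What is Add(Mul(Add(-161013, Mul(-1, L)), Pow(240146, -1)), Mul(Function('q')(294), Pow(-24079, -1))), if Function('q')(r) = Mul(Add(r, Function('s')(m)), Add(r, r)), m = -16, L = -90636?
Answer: Rational(-20616191415, 5782475534) ≈ -3.5653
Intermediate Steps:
Function('s')(H) = Mul(10, H)
Function('q')(r) = Mul(2, r, Add(-160, r)) (Function('q')(r) = Mul(Add(r, Mul(10, -16)), Add(r, r)) = Mul(Add(r, -160), Mul(2, r)) = Mul(Add(-160, r), Mul(2, r)) = Mul(2, r, Add(-160, r)))
Add(Mul(Add(-161013, Mul(-1, L)), Pow(240146, -1)), Mul(Function('q')(294), Pow(-24079, -1))) = Add(Mul(Add(-161013, Mul(-1, -90636)), Pow(240146, -1)), Mul(Mul(2, 294, Add(-160, 294)), Pow(-24079, -1))) = Add(Mul(Add(-161013, 90636), Rational(1, 240146)), Mul(Mul(2, 294, 134), Rational(-1, 24079))) = Add(Mul(-70377, Rational(1, 240146)), Mul(78792, Rational(-1, 24079))) = Add(Rational(-70377, 240146), Rational(-78792, 24079)) = Rational(-20616191415, 5782475534)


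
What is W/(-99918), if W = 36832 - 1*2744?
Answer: -17044/49959 ≈ -0.34116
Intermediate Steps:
W = 34088 (W = 36832 - 2744 = 34088)
W/(-99918) = 34088/(-99918) = 34088*(-1/99918) = -17044/49959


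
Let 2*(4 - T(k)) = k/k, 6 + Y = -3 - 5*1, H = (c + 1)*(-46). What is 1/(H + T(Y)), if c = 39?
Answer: -2/3673 ≈ -0.00054451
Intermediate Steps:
H = -1840 (H = (39 + 1)*(-46) = 40*(-46) = -1840)
Y = -14 (Y = -6 + (-3 - 5*1) = -6 + (-3 - 5) = -6 - 8 = -14)
T(k) = 7/2 (T(k) = 4 - k/(2*k) = 4 - ½*1 = 4 - ½ = 7/2)
1/(H + T(Y)) = 1/(-1840 + 7/2) = 1/(-3673/2) = -2/3673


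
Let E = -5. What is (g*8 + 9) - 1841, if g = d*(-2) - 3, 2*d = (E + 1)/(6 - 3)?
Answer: -5536/3 ≈ -1845.3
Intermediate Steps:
d = -⅔ (d = ((-5 + 1)/(6 - 3))/2 = (-4/3)/2 = (-4*⅓)/2 = (½)*(-4/3) = -⅔ ≈ -0.66667)
g = -5/3 (g = -⅔*(-2) - 3 = 4/3 - 3 = -5/3 ≈ -1.6667)
(g*8 + 9) - 1841 = (-5/3*8 + 9) - 1841 = (-40/3 + 9) - 1841 = -13/3 - 1841 = -5536/3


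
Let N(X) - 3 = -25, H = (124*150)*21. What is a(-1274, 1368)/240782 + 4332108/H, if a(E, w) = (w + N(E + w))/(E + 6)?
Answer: 27555045731971/2484472949700 ≈ 11.091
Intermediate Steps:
H = 390600 (H = 18600*21 = 390600)
N(X) = -22 (N(X) = 3 - 25 = -22)
a(E, w) = (-22 + w)/(6 + E) (a(E, w) = (w - 22)/(E + 6) = (-22 + w)/(6 + E))
a(-1274, 1368)/240782 + 4332108/H = ((-22 + 1368)/(6 - 1274))/240782 + 4332108/390600 = (1346/(-1268))*(1/240782) + 4332108*(1/390600) = -1/1268*1346*(1/240782) + 361009/32550 = -673/634*1/240782 + 361009/32550 = -673/152655788 + 361009/32550 = 27555045731971/2484472949700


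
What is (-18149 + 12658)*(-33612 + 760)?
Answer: 180390332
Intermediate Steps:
(-18149 + 12658)*(-33612 + 760) = -5491*(-32852) = 180390332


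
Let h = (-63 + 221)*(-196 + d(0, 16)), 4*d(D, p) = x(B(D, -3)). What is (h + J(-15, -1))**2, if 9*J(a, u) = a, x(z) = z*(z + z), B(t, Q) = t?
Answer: 8632082281/9 ≈ 9.5912e+8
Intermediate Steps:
x(z) = 2*z**2 (x(z) = z*(2*z) = 2*z**2)
J(a, u) = a/9
d(D, p) = D**2/2 (d(D, p) = (2*D**2)/4 = D**2/2)
h = -30968 (h = (-63 + 221)*(-196 + (1/2)*0**2) = 158*(-196 + (1/2)*0) = 158*(-196 + 0) = 158*(-196) = -30968)
(h + J(-15, -1))**2 = (-30968 + (1/9)*(-15))**2 = (-30968 - 5/3)**2 = (-92909/3)**2 = 8632082281/9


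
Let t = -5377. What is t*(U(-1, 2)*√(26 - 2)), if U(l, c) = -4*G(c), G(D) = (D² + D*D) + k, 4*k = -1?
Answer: 333374*√6 ≈ 8.1660e+5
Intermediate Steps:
k = -¼ (k = (¼)*(-1) = -¼ ≈ -0.25000)
G(D) = -¼ + 2*D² (G(D) = (D² + D*D) - ¼ = (D² + D²) - ¼ = 2*D² - ¼ = -¼ + 2*D²)
U(l, c) = 1 - 8*c² (U(l, c) = -4*(-¼ + 2*c²) = 1 - 8*c²)
t*(U(-1, 2)*√(26 - 2)) = -5377*(1 - 8*2²)*√(26 - 2) = -5377*(1 - 8*4)*√24 = -5377*(1 - 32)*2*√6 = -(-166687)*2*√6 = -(-333374)*√6 = 333374*√6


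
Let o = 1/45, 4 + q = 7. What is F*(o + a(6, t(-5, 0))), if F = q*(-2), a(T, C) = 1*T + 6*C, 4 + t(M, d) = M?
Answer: 4318/15 ≈ 287.87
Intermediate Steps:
q = 3 (q = -4 + 7 = 3)
t(M, d) = -4 + M
a(T, C) = T + 6*C
o = 1/45 ≈ 0.022222
F = -6 (F = 3*(-2) = -6)
F*(o + a(6, t(-5, 0))) = -6*(1/45 + (6 + 6*(-4 - 5))) = -6*(1/45 + (6 + 6*(-9))) = -6*(1/45 + (6 - 54)) = -6*(1/45 - 48) = -6*(-2159/45) = 4318/15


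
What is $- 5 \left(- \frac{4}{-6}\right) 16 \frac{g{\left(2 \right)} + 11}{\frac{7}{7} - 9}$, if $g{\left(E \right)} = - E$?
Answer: $60$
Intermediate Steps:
$- 5 \left(- \frac{4}{-6}\right) 16 \frac{g{\left(2 \right)} + 11}{\frac{7}{7} - 9} = - 5 \left(- \frac{4}{-6}\right) 16 \frac{\left(-1\right) 2 + 11}{\frac{7}{7} - 9} = - 5 \left(\left(-4\right) \left(- \frac{1}{6}\right)\right) 16 \frac{-2 + 11}{7 \cdot \frac{1}{7} - 9} = \left(-5\right) \frac{2}{3} \cdot 16 \frac{9}{1 - 9} = \left(- \frac{10}{3}\right) 16 \frac{9}{-8} = - \frac{160 \cdot 9 \left(- \frac{1}{8}\right)}{3} = \left(- \frac{160}{3}\right) \left(- \frac{9}{8}\right) = 60$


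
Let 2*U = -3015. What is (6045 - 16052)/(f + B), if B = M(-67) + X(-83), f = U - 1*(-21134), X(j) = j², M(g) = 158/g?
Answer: -1340938/3552761 ≈ -0.37744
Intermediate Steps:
U = -3015/2 (U = (½)*(-3015) = -3015/2 ≈ -1507.5)
f = 39253/2 (f = -3015/2 - 1*(-21134) = -3015/2 + 21134 = 39253/2 ≈ 19627.)
B = 461405/67 (B = 158/(-67) + (-83)² = 158*(-1/67) + 6889 = -158/67 + 6889 = 461405/67 ≈ 6886.6)
(6045 - 16052)/(f + B) = (6045 - 16052)/(39253/2 + 461405/67) = -10007/3552761/134 = -10007*134/3552761 = -1340938/3552761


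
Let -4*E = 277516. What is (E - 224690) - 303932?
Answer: -598001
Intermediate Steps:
E = -69379 (E = -¼*277516 = -69379)
(E - 224690) - 303932 = (-69379 - 224690) - 303932 = -294069 - 303932 = -598001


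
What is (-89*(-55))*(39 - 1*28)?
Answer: 53845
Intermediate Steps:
(-89*(-55))*(39 - 1*28) = 4895*(39 - 28) = 4895*11 = 53845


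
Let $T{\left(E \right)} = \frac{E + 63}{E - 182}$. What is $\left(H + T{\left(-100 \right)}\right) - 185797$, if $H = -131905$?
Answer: $- \frac{89591927}{282} \approx -3.177 \cdot 10^{5}$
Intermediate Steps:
$T{\left(E \right)} = \frac{63 + E}{-182 + E}$
$\left(H + T{\left(-100 \right)}\right) - 185797 = \left(-131905 + \frac{63 - 100}{-182 - 100}\right) - 185797 = \left(-131905 + \frac{1}{-282} \left(-37\right)\right) - 185797 = \left(-131905 - - \frac{37}{282}\right) - 185797 = \left(-131905 + \frac{37}{282}\right) - 185797 = - \frac{37197173}{282} - 185797 = - \frac{89591927}{282}$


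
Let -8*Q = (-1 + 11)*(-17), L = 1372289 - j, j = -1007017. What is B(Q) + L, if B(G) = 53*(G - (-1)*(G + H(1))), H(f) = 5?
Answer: 4763647/2 ≈ 2.3818e+6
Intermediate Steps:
L = 2379306 (L = 1372289 - 1*(-1007017) = 1372289 + 1007017 = 2379306)
Q = 85/4 (Q = -(-1 + 11)*(-17)/8 = -5*(-17)/4 = -⅛*(-170) = 85/4 ≈ 21.250)
B(G) = 265 + 106*G (B(G) = 53*(G - (-1)*(G + 5)) = 53*(G - (-1)*(5 + G)) = 53*(G - (-5 - G)) = 53*(G + (5 + G)) = 53*(5 + 2*G) = 265 + 106*G)
B(Q) + L = (265 + 106*(85/4)) + 2379306 = (265 + 4505/2) + 2379306 = 5035/2 + 2379306 = 4763647/2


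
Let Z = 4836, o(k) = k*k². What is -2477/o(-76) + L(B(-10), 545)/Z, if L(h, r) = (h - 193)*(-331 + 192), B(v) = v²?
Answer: 15286617/5706688 ≈ 2.6787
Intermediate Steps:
o(k) = k³
L(h, r) = 26827 - 139*h (L(h, r) = (-193 + h)*(-139) = 26827 - 139*h)
-2477/o(-76) + L(B(-10), 545)/Z = -2477/((-76)³) + (26827 - 139*(-10)²)/4836 = -2477/(-438976) + (26827 - 139*100)*(1/4836) = -2477*(-1/438976) + (26827 - 13900)*(1/4836) = 2477/438976 + 12927*(1/4836) = 2477/438976 + 139/52 = 15286617/5706688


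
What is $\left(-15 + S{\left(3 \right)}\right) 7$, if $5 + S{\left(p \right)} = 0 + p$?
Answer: $-119$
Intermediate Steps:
$S{\left(p \right)} = -5 + p$ ($S{\left(p \right)} = -5 + \left(0 + p\right) = -5 + p$)
$\left(-15 + S{\left(3 \right)}\right) 7 = \left(-15 + \left(-5 + 3\right)\right) 7 = \left(-15 - 2\right) 7 = \left(-17\right) 7 = -119$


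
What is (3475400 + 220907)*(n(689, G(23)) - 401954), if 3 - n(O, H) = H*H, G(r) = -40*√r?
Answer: -1621758392557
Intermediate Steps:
n(O, H) = 3 - H² (n(O, H) = 3 - H*H = 3 - H²)
(3475400 + 220907)*(n(689, G(23)) - 401954) = (3475400 + 220907)*((3 - (-40*√23)²) - 401954) = 3696307*((3 - 1*36800) - 401954) = 3696307*((3 - 36800) - 401954) = 3696307*(-36797 - 401954) = 3696307*(-438751) = -1621758392557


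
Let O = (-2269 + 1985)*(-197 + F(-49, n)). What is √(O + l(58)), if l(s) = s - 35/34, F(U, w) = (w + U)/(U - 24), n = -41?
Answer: √342851807154/2482 ≈ 235.91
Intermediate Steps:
F(U, w) = (U + w)/(-24 + U)
O = 4058644/73 (O = (-2269 + 1985)*(-197 + (-49 - 41)/(-24 - 49)) = -284*(-197 - 90/(-73)) = -284*(-197 - 1/73*(-90)) = -284*(-197 + 90/73) = -284*(-14291/73) = 4058644/73 ≈ 55598.)
l(s) = -35/34 + s (l(s) = s - 35*1/34 = s - 35/34 = -35/34 + s)
√(O + l(58)) = √(4058644/73 + (-35/34 + 58)) = √(4058644/73 + 1937/34) = √(138135297/2482) = √342851807154/2482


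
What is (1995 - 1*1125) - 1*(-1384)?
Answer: 2254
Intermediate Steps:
(1995 - 1*1125) - 1*(-1384) = (1995 - 1125) + 1384 = 870 + 1384 = 2254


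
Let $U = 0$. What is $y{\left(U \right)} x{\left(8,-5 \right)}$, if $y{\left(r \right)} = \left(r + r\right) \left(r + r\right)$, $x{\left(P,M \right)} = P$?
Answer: $0$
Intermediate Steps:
$y{\left(r \right)} = 4 r^{2}$ ($y{\left(r \right)} = 2 r 2 r = 4 r^{2}$)
$y{\left(U \right)} x{\left(8,-5 \right)} = 4 \cdot 0^{2} \cdot 8 = 4 \cdot 0 \cdot 8 = 0 \cdot 8 = 0$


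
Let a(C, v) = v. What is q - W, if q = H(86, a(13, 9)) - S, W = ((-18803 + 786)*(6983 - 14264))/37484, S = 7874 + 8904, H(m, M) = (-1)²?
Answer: -760050845/37484 ≈ -20277.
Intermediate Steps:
H(m, M) = 1
S = 16778
W = 131181777/37484 (W = -18017*(-7281)*(1/37484) = 131181777*(1/37484) = 131181777/37484 ≈ 3499.7)
q = -16777 (q = 1 - 1*16778 = 1 - 16778 = -16777)
q - W = -16777 - 1*131181777/37484 = -16777 - 131181777/37484 = -760050845/37484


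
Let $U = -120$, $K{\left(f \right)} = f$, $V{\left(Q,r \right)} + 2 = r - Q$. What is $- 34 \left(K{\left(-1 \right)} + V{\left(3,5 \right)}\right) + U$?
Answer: $-86$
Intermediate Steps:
$V{\left(Q,r \right)} = -2 + r - Q$ ($V{\left(Q,r \right)} = -2 - \left(Q - r\right) = -2 + r - Q$)
$- 34 \left(K{\left(-1 \right)} + V{\left(3,5 \right)}\right) + U = - 34 \left(-1 - 0\right) - 120 = - 34 \left(-1 + 0\right) - 120 = \left(-34\right) \left(-1\right) - 120 = 34 - 120 = -86$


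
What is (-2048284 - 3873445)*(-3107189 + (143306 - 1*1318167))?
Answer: 25357139664450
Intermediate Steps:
(-2048284 - 3873445)*(-3107189 + (143306 - 1*1318167)) = -5921729*(-3107189 + (143306 - 1318167)) = -5921729*(-3107189 - 1174861) = -5921729*(-4282050) = 25357139664450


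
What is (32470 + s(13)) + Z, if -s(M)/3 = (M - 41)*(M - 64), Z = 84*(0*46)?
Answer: 28186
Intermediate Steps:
Z = 0 (Z = 84*0 = 0)
s(M) = -3*(-64 + M)*(-41 + M) (s(M) = -3*(M - 41)*(M - 64) = -3*(-41 + M)*(-64 + M) = -3*(-64 + M)*(-41 + M))
(32470 + s(13)) + Z = (32470 + (-7872 - 3*13**2 + 315*13)) + 0 = (32470 + (-7872 - 3*169 + 4095)) + 0 = (32470 + (-7872 - 507 + 4095)) + 0 = (32470 - 4284) + 0 = 28186 + 0 = 28186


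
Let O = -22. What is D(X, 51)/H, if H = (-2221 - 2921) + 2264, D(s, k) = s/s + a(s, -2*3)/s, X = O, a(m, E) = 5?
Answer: -17/63316 ≈ -0.00026849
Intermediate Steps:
X = -22
D(s, k) = 1 + 5/s (D(s, k) = s/s + 5/s = 1 + 5/s)
H = -2878 (H = -5142 + 2264 = -2878)
D(X, 51)/H = ((5 - 22)/(-22))/(-2878) = -1/22*(-17)*(-1/2878) = (17/22)*(-1/2878) = -17/63316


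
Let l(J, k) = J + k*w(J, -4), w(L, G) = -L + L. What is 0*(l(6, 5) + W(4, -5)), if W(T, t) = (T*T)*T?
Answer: 0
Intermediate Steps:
w(L, G) = 0
l(J, k) = J (l(J, k) = J + k*0 = J + 0 = J)
W(T, t) = T³ (W(T, t) = T²*T = T³)
0*(l(6, 5) + W(4, -5)) = 0*(6 + 4³) = 0*(6 + 64) = 0*70 = 0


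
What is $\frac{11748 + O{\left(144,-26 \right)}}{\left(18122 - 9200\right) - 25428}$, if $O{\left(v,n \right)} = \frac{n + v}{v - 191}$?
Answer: $- \frac{276019}{387891} \approx -0.71159$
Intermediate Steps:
$O{\left(v,n \right)} = \frac{n + v}{-191 + v}$
$\frac{11748 + O{\left(144,-26 \right)}}{\left(18122 - 9200\right) - 25428} = \frac{11748 + \frac{-26 + 144}{-191 + 144}}{\left(18122 - 9200\right) - 25428} = \frac{11748 + \frac{1}{-47} \cdot 118}{8922 - 25428} = \frac{11748 - \frac{118}{47}}{-16506} = \left(11748 - \frac{118}{47}\right) \left(- \frac{1}{16506}\right) = \frac{552038}{47} \left(- \frac{1}{16506}\right) = - \frac{276019}{387891}$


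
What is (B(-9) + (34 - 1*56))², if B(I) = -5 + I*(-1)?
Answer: 324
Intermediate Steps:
B(I) = -5 - I
(B(-9) + (34 - 1*56))² = ((-5 - 1*(-9)) + (34 - 1*56))² = ((-5 + 9) + (34 - 56))² = (4 - 22)² = (-18)² = 324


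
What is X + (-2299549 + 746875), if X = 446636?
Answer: -1106038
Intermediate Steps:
X + (-2299549 + 746875) = 446636 + (-2299549 + 746875) = 446636 - 1552674 = -1106038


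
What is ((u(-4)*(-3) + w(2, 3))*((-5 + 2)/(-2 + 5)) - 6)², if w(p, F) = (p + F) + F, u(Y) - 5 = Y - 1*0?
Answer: 121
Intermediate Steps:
u(Y) = 5 + Y (u(Y) = 5 + (Y - 1*0) = 5 + (Y + 0) = 5 + Y)
w(p, F) = p + 2*F (w(p, F) = (F + p) + F = p + 2*F)
((u(-4)*(-3) + w(2, 3))*((-5 + 2)/(-2 + 5)) - 6)² = (((5 - 4)*(-3) + (2 + 2*3))*((-5 + 2)/(-2 + 5)) - 6)² = ((1*(-3) + (2 + 6))*(-3/3) - 6)² = ((-3 + 8)*(-3*⅓) - 6)² = (5*(-1) - 6)² = (-5 - 6)² = (-11)² = 121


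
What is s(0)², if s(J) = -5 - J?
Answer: 25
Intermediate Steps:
s(0)² = (-5 - 1*0)² = (-5 + 0)² = (-5)² = 25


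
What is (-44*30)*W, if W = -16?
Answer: 21120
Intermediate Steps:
(-44*30)*W = -44*30*(-16) = -1320*(-16) = 21120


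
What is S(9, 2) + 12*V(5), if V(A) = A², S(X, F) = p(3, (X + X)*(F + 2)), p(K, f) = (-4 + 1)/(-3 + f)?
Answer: 6899/23 ≈ 299.96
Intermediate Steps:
p(K, f) = -3/(-3 + f)
S(X, F) = -3/(-3 + 2*X*(2 + F)) (S(X, F) = -3/(-3 + (X + X)*(F + 2)) = -3/(-3 + (2*X)*(2 + F)) = -3/(-3 + 2*X*(2 + F)))
S(9, 2) + 12*V(5) = -3/(-3 + 2*9*(2 + 2)) + 12*5² = -3/(-3 + 2*9*4) + 12*25 = -3/(-3 + 72) + 300 = -3/69 + 300 = -3*1/69 + 300 = -1/23 + 300 = 6899/23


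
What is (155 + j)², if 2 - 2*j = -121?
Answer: 187489/4 ≈ 46872.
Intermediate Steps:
j = 123/2 (j = 1 - ½*(-121) = 1 + 121/2 = 123/2 ≈ 61.500)
(155 + j)² = (155 + 123/2)² = (433/2)² = 187489/4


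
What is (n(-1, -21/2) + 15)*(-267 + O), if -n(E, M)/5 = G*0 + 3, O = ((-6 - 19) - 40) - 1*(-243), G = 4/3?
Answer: 0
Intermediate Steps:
G = 4/3 (G = 4*(1/3) = 4/3 ≈ 1.3333)
O = 178 (O = (-25 - 40) + 243 = -65 + 243 = 178)
n(E, M) = -15 (n(E, M) = -5*((4/3)*0 + 3) = -5*(0 + 3) = -5*3 = -15)
(n(-1, -21/2) + 15)*(-267 + O) = (-15 + 15)*(-267 + 178) = 0*(-89) = 0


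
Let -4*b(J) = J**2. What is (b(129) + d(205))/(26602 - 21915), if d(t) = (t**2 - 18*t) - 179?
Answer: 135983/18748 ≈ 7.2532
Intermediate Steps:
b(J) = -J**2/4
d(t) = -179 + t**2 - 18*t
(b(129) + d(205))/(26602 - 21915) = (-1/4*129**2 + (-179 + 205**2 - 18*205))/(26602 - 21915) = (-1/4*16641 + (-179 + 42025 - 3690))/4687 = (-16641/4 + 38156)*(1/4687) = (135983/4)*(1/4687) = 135983/18748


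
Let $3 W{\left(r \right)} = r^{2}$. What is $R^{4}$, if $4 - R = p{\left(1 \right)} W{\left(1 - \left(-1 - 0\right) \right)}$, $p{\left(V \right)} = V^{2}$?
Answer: $\frac{4096}{81} \approx 50.568$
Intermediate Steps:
$W{\left(r \right)} = \frac{r^{2}}{3}$
$R = \frac{8}{3}$ ($R = 4 - 1^{2} \frac{\left(1 - \left(-1 - 0\right)\right)^{2}}{3} = 4 - 1 \frac{\left(1 - \left(-1 + 0\right)\right)^{2}}{3} = 4 - 1 \frac{\left(1 - -1\right)^{2}}{3} = 4 - 1 \frac{\left(1 + 1\right)^{2}}{3} = 4 - 1 \frac{2^{2}}{3} = 4 - 1 \cdot \frac{1}{3} \cdot 4 = 4 - 1 \cdot \frac{4}{3} = 4 - \frac{4}{3} = \frac{8}{3} \approx 2.6667$)
$R^{4} = \left(\frac{8}{3}\right)^{4} = \frac{4096}{81}$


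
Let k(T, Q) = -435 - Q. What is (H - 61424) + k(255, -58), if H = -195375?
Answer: -257176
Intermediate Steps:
(H - 61424) + k(255, -58) = (-195375 - 61424) + (-435 - 1*(-58)) = -256799 + (-435 + 58) = -256799 - 377 = -257176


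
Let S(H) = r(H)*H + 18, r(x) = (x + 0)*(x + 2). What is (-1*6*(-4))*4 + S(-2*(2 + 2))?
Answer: -270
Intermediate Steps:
r(x) = x*(2 + x)
S(H) = 18 + H²*(2 + H) (S(H) = (H*(2 + H))*H + 18 = H²*(2 + H) + 18 = 18 + H²*(2 + H))
(-1*6*(-4))*4 + S(-2*(2 + 2)) = (-1*6*(-4))*4 + (18 + (-2*(2 + 2))²*(2 - 2*(2 + 2))) = -6*(-4)*4 + (18 + (-2*4)²*(2 - 2*4)) = 24*4 + (18 + (-8)²*(2 - 8)) = 96 + (18 + 64*(-6)) = 96 + (18 - 384) = 96 - 366 = -270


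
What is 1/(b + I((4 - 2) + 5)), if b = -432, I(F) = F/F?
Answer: -1/431 ≈ -0.0023202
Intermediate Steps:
I(F) = 1
1/(b + I((4 - 2) + 5)) = 1/(-432 + 1) = 1/(-431) = -1/431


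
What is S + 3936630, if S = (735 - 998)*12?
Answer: 3933474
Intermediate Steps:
S = -3156 (S = -263*12 = -3156)
S + 3936630 = -3156 + 3936630 = 3933474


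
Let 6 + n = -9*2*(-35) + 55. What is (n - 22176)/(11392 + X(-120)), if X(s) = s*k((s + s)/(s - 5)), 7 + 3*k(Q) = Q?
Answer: -107485/57976 ≈ -1.8540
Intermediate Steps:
k(Q) = -7/3 + Q/3
X(s) = s*(-7/3 + 2*s/(3*(-5 + s))) (X(s) = s*(-7/3 + ((s + s)/(s - 5))/3) = s*(-7/3 + ((2*s)/(-5 + s))/3) = s*(-7/3 + (2*s/(-5 + s))/3) = s*(-7/3 + 2*s/(3*(-5 + s))))
n = 679 (n = -6 + (-9*2*(-35) + 55) = -6 + (-18*(-35) + 55) = -6 + (630 + 55) = -6 + 685 = 679)
(n - 22176)/(11392 + X(-120)) = (679 - 22176)/(11392 + (5/3)*(-120)*(7 - 1*(-120))/(-5 - 120)) = -21497/(11392 + (5/3)*(-120)*(7 + 120)/(-125)) = -21497/(11392 + (5/3)*(-120)*(-1/125)*127) = -21497/(11392 + 1016/5) = -21497/57976/5 = -21497*5/57976 = -107485/57976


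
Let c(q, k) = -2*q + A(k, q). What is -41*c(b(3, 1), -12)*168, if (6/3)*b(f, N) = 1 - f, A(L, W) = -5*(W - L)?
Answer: 365064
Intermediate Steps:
A(L, W) = -5*W + 5*L
b(f, N) = ½ - f/2 (b(f, N) = (1 - f)/2 = ½ - f/2)
c(q, k) = -7*q + 5*k (c(q, k) = -2*q + (-5*q + 5*k) = -7*q + 5*k)
-41*c(b(3, 1), -12)*168 = -41*(-7*(½ - ½*3) + 5*(-12))*168 = -41*(-7*(½ - 3/2) - 60)*168 = -41*(-7*(-1) - 60)*168 = -41*(7 - 60)*168 = -41*(-53)*168 = 2173*168 = 365064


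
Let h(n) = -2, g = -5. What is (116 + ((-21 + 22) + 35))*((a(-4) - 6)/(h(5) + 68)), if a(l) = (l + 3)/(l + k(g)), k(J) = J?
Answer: -4028/297 ≈ -13.562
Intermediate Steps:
a(l) = (3 + l)/(-5 + l) (a(l) = (l + 3)/(l - 5) = (3 + l)/(-5 + l))
(116 + ((-21 + 22) + 35))*((a(-4) - 6)/(h(5) + 68)) = (116 + ((-21 + 22) + 35))*(((3 - 4)/(-5 - 4) - 6)/(-2 + 68)) = (116 + (1 + 35))*((-1/(-9) - 6)/66) = (116 + 36)*((-1/9*(-1) - 6)*(1/66)) = 152*((1/9 - 6)*(1/66)) = 152*(-53/9*1/66) = 152*(-53/594) = -4028/297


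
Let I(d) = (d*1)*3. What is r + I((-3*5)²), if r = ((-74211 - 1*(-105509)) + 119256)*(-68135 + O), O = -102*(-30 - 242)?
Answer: -6081025939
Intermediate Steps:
O = 27744 (O = -102*(-272) = 27744)
I(d) = 3*d (I(d) = d*3 = 3*d)
r = -6081026614 (r = ((-74211 - 1*(-105509)) + 119256)*(-68135 + 27744) = ((-74211 + 105509) + 119256)*(-40391) = (31298 + 119256)*(-40391) = 150554*(-40391) = -6081026614)
r + I((-3*5)²) = -6081026614 + 3*(-3*5)² = -6081026614 + 3*(-15)² = -6081026614 + 3*225 = -6081026614 + 675 = -6081025939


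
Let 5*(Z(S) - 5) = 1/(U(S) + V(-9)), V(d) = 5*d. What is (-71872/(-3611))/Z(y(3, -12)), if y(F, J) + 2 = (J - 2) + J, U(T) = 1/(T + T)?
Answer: 905946560/227381059 ≈ 3.9843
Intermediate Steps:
U(T) = 1/(2*T)
y(F, J) = -4 + 2*J (y(F, J) = -2 + ((J - 2) + J) = -2 + ((-2 + J) + J) = -2 + (-2 + 2*J) = -4 + 2*J)
Z(S) = 5 + 1/(5*(-45 + 1/(2*S))) (Z(S) = 5 + 1/(5*(1/(2*S) + 5*(-9))) = 5 + 1/(5*(1/(2*S) - 45)) = 5 + 1/(5*(-45 + 1/(2*S))))
(-71872/(-3611))/Z(y(3, -12)) = (-71872/(-3611))/(((-25 + 2248*(-4 + 2*(-12)))/(5*(-1 + 90*(-4 + 2*(-12)))))) = (-71872*(-1/3611))/(((-25 + 2248*(-4 - 24))/(5*(-1 + 90*(-4 - 24))))) = 71872/(3611*(((-25 + 2248*(-28))/(5*(-1 + 90*(-28)))))) = 71872/(3611*(((-25 - 62944)/(5*(-1 - 2520))))) = 71872/(3611*(((⅕)*(-62969)/(-2521)))) = 71872/(3611*(((⅕)*(-1/2521)*(-62969)))) = 71872/(3611*(62969/12605)) = (71872/3611)*(12605/62969) = 905946560/227381059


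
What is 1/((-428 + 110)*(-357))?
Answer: 1/113526 ≈ 8.8086e-6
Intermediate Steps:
1/((-428 + 110)*(-357)) = 1/(-318*(-357)) = 1/113526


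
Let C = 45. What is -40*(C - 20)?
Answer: -1000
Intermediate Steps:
-40*(C - 20) = -40*(45 - 20) = -40*25 = -1000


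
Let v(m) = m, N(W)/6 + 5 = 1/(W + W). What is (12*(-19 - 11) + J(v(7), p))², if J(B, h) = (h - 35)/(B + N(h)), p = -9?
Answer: 157101156/1225 ≈ 1.2825e+5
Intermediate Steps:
N(W) = -30 + 3/W (N(W) = -30 + 6/(W + W) = -30 + 6/((2*W)) = -30 + 6*(1/(2*W)) = -30 + 3/W)
J(B, h) = (-35 + h)/(-30 + B + 3/h) (J(B, h) = (h - 35)/(B + (-30 + 3/h)) = (-35 + h)/(-30 + B + 3/h))
(12*(-19 - 11) + J(v(7), p))² = (12*(-19 - 11) - 9*(-35 - 9)/(3 - 9*(-30 + 7)))² = (12*(-30) - 9*(-44)/(3 - 9*(-23)))² = (-360 - 9*(-44)/(3 + 207))² = (-360 - 9*(-44)/210)² = (-360 - 9*1/210*(-44))² = (-360 + 66/35)² = (-12534/35)² = 157101156/1225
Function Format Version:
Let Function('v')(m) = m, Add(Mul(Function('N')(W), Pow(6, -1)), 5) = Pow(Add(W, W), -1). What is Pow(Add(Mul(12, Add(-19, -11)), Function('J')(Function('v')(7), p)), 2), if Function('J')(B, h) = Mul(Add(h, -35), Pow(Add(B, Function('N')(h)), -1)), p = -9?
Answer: Rational(157101156, 1225) ≈ 1.2825e+5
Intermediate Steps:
Function('N')(W) = Add(-30, Mul(3, Pow(W, -1))) (Function('N')(W) = Add(-30, Mul(6, Pow(Add(W, W), -1))) = Add(-30, Mul(6, Pow(Mul(2, W), -1))) = Add(-30, Mul(6, Mul(Rational(1, 2), Pow(W, -1)))) = Add(-30, Mul(3, Pow(W, -1))))
Function('J')(B, h) = Mul(Pow(Add(-30, B, Mul(3, Pow(h, -1))), -1), Add(-35, h)) (Function('J')(B, h) = Mul(Add(h, -35), Pow(Add(B, Add(-30, Mul(3, Pow(h, -1)))), -1)) = Mul(Add(-35, h), Pow(Add(-30, B, Mul(3, Pow(h, -1))), -1)) = Mul(Pow(Add(-30, B, Mul(3, Pow(h, -1))), -1), Add(-35, h)))
Pow(Add(Mul(12, Add(-19, -11)), Function('J')(Function('v')(7), p)), 2) = Pow(Add(Mul(12, Add(-19, -11)), Mul(-9, Pow(Add(3, Mul(-9, Add(-30, 7))), -1), Add(-35, -9))), 2) = Pow(Add(Mul(12, -30), Mul(-9, Pow(Add(3, Mul(-9, -23)), -1), -44)), 2) = Pow(Add(-360, Mul(-9, Pow(Add(3, 207), -1), -44)), 2) = Pow(Add(-360, Mul(-9, Pow(210, -1), -44)), 2) = Pow(Add(-360, Mul(-9, Rational(1, 210), -44)), 2) = Pow(Add(-360, Rational(66, 35)), 2) = Pow(Rational(-12534, 35), 2) = Rational(157101156, 1225)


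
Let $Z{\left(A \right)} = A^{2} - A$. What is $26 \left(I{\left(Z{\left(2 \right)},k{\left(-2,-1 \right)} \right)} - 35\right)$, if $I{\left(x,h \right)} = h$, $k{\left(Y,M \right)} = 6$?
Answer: $-754$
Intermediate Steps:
$26 \left(I{\left(Z{\left(2 \right)},k{\left(-2,-1 \right)} \right)} - 35\right) = 26 \left(6 - 35\right) = 26 \left(-29\right) = -754$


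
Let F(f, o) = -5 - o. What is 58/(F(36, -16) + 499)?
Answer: 29/255 ≈ 0.11373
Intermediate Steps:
58/(F(36, -16) + 499) = 58/((-5 - 1*(-16)) + 499) = 58/((-5 + 16) + 499) = 58/(11 + 499) = 58/510 = 58*(1/510) = 29/255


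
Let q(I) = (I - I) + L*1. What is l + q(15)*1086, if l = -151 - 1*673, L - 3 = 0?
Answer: 2434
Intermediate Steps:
L = 3 (L = 3 + 0 = 3)
q(I) = 3 (q(I) = (I - I) + 3*1 = 0 + 3 = 3)
l = -824 (l = -151 - 673 = -824)
l + q(15)*1086 = -824 + 3*1086 = -824 + 3258 = 2434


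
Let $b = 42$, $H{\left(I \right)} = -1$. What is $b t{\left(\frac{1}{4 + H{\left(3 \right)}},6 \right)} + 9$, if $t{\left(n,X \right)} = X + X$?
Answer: $513$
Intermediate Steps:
$t{\left(n,X \right)} = 2 X$
$b t{\left(\frac{1}{4 + H{\left(3 \right)}},6 \right)} + 9 = 42 \cdot 2 \cdot 6 + 9 = 42 \cdot 12 + 9 = 504 + 9 = 513$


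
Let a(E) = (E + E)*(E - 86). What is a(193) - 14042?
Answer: 27260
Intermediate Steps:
a(E) = 2*E*(-86 + E) (a(E) = (2*E)*(-86 + E) = 2*E*(-86 + E))
a(193) - 14042 = 2*193*(-86 + 193) - 14042 = 2*193*107 - 14042 = 41302 - 14042 = 27260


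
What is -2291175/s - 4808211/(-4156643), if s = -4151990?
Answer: 5897448103083/3451668033914 ≈ 1.7086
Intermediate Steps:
-2291175/s - 4808211/(-4156643) = -2291175/(-4151990) - 4808211/(-4156643) = -2291175*(-1/4151990) - 4808211*(-1/4156643) = 458235/830398 + 4808211/4156643 = 5897448103083/3451668033914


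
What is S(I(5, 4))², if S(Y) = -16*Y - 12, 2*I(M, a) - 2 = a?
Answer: 3600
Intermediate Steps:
I(M, a) = 1 + a/2
S(Y) = -12 - 16*Y
S(I(5, 4))² = (-12 - 16*(1 + (½)*4))² = (-12 - 16*(1 + 2))² = (-12 - 16*3)² = (-12 - 48)² = (-60)² = 3600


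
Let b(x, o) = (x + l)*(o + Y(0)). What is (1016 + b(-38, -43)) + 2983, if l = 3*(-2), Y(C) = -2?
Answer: 5979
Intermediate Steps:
l = -6
b(x, o) = (-6 + x)*(-2 + o) (b(x, o) = (x - 6)*(o - 2) = (-6 + x)*(-2 + o))
(1016 + b(-38, -43)) + 2983 = (1016 + (12 - 6*(-43) - 2*(-38) - 43*(-38))) + 2983 = (1016 + (12 + 258 + 76 + 1634)) + 2983 = (1016 + 1980) + 2983 = 2996 + 2983 = 5979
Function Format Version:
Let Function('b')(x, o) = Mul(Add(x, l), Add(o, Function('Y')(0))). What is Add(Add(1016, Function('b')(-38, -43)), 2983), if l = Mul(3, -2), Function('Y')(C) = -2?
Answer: 5979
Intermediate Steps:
l = -6
Function('b')(x, o) = Mul(Add(-6, x), Add(-2, o)) (Function('b')(x, o) = Mul(Add(x, -6), Add(o, -2)) = Mul(Add(-6, x), Add(-2, o)))
Add(Add(1016, Function('b')(-38, -43)), 2983) = Add(Add(1016, Add(12, Mul(-6, -43), Mul(-2, -38), Mul(-43, -38))), 2983) = Add(Add(1016, Add(12, 258, 76, 1634)), 2983) = Add(Add(1016, 1980), 2983) = Add(2996, 2983) = 5979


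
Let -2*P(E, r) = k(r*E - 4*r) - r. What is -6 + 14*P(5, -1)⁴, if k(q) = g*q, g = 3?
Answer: 8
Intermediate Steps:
k(q) = 3*q
P(E, r) = 13*r/2 - 3*E*r/2 (P(E, r) = -(3*(r*E - 4*r) - r)/2 = -(3*(E*r - 4*r) - r)/2 = -(3*(-4*r + E*r) - r)/2 = -((-12*r + 3*E*r) - r)/2 = -(-13*r + 3*E*r)/2 = 13*r/2 - 3*E*r/2)
-6 + 14*P(5, -1)⁴ = -6 + 14*((½)*(-1)*(13 - 3*5))⁴ = -6 + 14*((½)*(-1)*(13 - 15))⁴ = -6 + 14*((½)*(-1)*(-2))⁴ = -6 + 14*1⁴ = -6 + 14*1 = -6 + 14 = 8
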